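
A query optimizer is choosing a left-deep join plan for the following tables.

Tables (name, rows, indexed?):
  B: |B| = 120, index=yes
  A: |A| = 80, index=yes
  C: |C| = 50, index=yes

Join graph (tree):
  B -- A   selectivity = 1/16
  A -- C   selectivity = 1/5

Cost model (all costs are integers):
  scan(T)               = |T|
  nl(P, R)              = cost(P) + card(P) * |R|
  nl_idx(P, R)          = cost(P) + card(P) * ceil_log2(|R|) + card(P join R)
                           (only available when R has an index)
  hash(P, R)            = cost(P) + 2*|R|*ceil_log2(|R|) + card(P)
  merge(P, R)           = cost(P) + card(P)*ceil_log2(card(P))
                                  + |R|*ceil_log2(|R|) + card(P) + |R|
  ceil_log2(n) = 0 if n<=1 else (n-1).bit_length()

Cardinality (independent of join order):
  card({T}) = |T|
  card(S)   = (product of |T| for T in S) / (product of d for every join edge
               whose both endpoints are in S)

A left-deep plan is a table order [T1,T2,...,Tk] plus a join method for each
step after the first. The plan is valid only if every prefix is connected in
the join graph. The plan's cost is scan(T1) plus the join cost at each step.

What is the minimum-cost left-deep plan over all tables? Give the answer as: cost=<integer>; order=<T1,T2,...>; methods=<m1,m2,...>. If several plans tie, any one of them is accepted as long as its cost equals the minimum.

cost=2440; order=A,B,C; methods=nl_idx,hash

Selinger DP (subsets sized 1..n):
  {B}: scan cost=120, card=120
  {A}: scan cost=80, card=80
  {C}: scan cost=50, card=50
  {AB}: card=600; try (B,nl_idx)→1240, (A,hash)→1360, (A,nl_idx)→1560, (B,merge)→1680, (A,merge)→1720, (B,hash)→1840 …(+2); best=1240 via (B,nl_idx)
  {AC}: card=800; try (C,hash)→760, (A,merge)→1040, (C,merge)→1070, (A,nl_idx)→1200, (A,hash)→1220, (C,nl_idx)→1360 …(+2); best=760 via (C,hash)
  {ABC}: card=6000; try (C,hash)→2440, (B,hash)→3240, (C,merge)→8190, (B,merge)→10520, (C,nl_idx)→10840, (B,nl_idx)→12360 …(+2); best=2440 via (C,hash)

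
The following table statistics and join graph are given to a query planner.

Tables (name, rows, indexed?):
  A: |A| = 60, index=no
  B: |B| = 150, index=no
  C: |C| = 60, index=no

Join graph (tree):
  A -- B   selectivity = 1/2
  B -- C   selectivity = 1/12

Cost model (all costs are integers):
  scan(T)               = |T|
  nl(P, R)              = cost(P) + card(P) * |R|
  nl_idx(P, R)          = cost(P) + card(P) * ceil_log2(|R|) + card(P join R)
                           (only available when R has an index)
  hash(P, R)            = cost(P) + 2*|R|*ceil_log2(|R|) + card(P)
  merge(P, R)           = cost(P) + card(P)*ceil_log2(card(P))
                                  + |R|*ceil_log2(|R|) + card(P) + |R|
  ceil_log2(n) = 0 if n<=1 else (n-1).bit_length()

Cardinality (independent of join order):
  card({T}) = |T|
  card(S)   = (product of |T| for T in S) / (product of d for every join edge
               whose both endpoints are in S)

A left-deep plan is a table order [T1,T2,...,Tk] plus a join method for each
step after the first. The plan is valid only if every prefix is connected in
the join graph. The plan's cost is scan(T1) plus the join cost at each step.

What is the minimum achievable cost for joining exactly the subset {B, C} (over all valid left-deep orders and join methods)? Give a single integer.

Selinger DP over subsets of {B,C}:
  {B}: scan cost=150, card=150
  {C}: scan cost=60, card=60
  {BC}: card=750; try (C,hash)→1020, (B,merge)→1830, (C,merge)→1920, (B,hash)→2520, (B,nl)→9060, (C,nl)→9150; best=1020 via (C,hash)

1020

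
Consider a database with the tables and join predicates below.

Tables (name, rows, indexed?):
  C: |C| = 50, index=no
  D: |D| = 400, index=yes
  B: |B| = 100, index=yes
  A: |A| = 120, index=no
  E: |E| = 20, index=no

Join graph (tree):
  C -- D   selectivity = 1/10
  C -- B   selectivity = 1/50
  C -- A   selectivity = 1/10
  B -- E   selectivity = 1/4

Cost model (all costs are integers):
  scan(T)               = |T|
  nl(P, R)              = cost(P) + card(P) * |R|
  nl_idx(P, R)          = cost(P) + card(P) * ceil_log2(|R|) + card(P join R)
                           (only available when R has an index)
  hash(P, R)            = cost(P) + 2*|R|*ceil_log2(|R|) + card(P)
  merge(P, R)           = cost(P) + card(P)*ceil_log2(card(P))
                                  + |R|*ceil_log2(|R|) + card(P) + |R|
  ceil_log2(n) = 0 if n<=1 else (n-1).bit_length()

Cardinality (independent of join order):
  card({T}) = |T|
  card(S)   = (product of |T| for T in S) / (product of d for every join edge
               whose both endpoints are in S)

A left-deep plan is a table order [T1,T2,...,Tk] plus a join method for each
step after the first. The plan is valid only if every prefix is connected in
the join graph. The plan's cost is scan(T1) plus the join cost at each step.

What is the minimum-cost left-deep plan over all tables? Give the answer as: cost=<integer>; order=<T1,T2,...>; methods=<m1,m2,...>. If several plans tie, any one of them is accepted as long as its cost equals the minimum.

cost=16180; order=C,B,E,A,D; methods=nl_idx,hash,hash,hash

Selinger DP (subsets sized 1..n):
  {C}: scan cost=50, card=50
  {D}: scan cost=400, card=400
  {B}: scan cost=100, card=100
  {A}: scan cost=120, card=120
  {E}: scan cost=20, card=20
  {CD}: card=2000; try (C,hash)→1400, (D,nl_idx)→2500, (D,merge)→4400, (C,merge)→4750, (D,hash)→7300, (D,nl)→20050 …(+1); best=1400 via (C,hash)
  {BC}: card=100; try (B,nl_idx)→500, (C,hash)→800, (B,merge)→1200, (C,merge)→1250, (B,hash)→1500, (B,nl)→5050 …(+1); best=500 via (B,nl_idx)
  {AC}: card=600; try (C,hash)→840, (A,merge)→1360, (C,merge)→1430, (A,hash)→1780, (A,nl)→6050, (C,nl)→6120; best=840 via (C,hash)
  {BE}: card=500; try (E,hash)→400, (B,nl_idx)→660, (B,merge)→940, (E,merge)→1020, (B,hash)→1440, (B,nl)→2020 …(+1); best=400 via (E,hash)
  {BCD}: card=4000; try (B,hash)→4800, (D,merge)→5300, (D,nl_idx)→5400, (D,hash)→7800, (B,nl_idx)→19400, (B,merge)→26200 …(+2); best=4800 via (B,hash)
  {ACD}: card=24000; try (A,hash)→5080, (D,hash)→8640, (D,merge)→11440, (A,merge)→26360, (D,nl_idx)→30240, (D,nl)→240840 …(+1); best=5080 via (A,hash)
  {ABC}: card=1200; try (A,merge)→2260, (A,hash)→2280, (B,hash)→2840, (B,nl_idx)→6240, (B,merge)→8240, (A,nl)→12500 …(+1); best=2260 via (A,merge)
  {BCE}: card=500; try (E,hash)→800, (E,merge)→1420, (C,hash)→1500, (E,nl)→2500, (C,merge)→5750, (C,nl)→25400; best=800 via (E,hash)
  {ABCD}: card=48000; try (A,hash)→10480, (D,hash)→10660, (D,merge)→20660, (B,hash)→30480, (A,merge)→57760, (D,nl_idx)→61060 …(+5); best=10480 via (A,hash)
  {BCDE}: card=20000; try (D,hash)→8500, (E,hash)→9000, (D,merge)→9800, (D,nl_idx)→25300, (E,merge)→56920, (E,nl)→84800 …(+1); best=8500 via (D,hash)
  {ABCE}: card=6000; try (A,hash)→2980, (E,hash)→3660, (A,merge)→6760, (E,merge)→16780, (E,nl)→26260, (A,nl)→60800; best=2980 via (A,hash)
  {ABCDE}: card=240000; try (D,hash)→16180, (A,hash)→30180, (E,hash)→58680, (D,merge)→90980, (D,nl_idx)→296980, (A,merge)→329460 …(+4); best=16180 via (D,hash)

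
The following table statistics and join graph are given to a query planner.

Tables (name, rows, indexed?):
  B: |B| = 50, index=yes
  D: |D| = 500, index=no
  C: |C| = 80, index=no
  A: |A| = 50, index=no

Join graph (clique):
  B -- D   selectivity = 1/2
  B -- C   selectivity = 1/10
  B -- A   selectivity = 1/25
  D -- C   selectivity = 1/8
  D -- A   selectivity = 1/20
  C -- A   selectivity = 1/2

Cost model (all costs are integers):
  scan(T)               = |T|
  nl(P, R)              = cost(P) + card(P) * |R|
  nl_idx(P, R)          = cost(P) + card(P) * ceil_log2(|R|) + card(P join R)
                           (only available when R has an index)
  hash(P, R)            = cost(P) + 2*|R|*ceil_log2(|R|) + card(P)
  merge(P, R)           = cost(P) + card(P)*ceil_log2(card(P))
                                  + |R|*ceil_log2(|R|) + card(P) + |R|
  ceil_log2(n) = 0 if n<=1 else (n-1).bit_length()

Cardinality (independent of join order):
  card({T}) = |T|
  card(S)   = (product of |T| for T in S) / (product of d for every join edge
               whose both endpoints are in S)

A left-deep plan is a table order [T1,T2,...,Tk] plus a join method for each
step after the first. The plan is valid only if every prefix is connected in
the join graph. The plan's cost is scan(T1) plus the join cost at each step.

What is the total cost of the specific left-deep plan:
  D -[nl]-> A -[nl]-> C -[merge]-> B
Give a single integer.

213350

step 1: scan D: cost=500, card=500
step 2: join A via nl
    card(P join A) = 500*50/(20) = 1250
    cost = 500 + 500*50 = 25500
step 3: join C via nl
    card(P join C) = 1250*80/(8*2) = 6250
    cost = 25500 + 1250*80 = 125500
step 4: join B via merge
    card(P join B) = 6250*50/(2*10*25) = 625
    cost = 125500 + 6250*13 + 50*6 + 6250 + 50 = 213350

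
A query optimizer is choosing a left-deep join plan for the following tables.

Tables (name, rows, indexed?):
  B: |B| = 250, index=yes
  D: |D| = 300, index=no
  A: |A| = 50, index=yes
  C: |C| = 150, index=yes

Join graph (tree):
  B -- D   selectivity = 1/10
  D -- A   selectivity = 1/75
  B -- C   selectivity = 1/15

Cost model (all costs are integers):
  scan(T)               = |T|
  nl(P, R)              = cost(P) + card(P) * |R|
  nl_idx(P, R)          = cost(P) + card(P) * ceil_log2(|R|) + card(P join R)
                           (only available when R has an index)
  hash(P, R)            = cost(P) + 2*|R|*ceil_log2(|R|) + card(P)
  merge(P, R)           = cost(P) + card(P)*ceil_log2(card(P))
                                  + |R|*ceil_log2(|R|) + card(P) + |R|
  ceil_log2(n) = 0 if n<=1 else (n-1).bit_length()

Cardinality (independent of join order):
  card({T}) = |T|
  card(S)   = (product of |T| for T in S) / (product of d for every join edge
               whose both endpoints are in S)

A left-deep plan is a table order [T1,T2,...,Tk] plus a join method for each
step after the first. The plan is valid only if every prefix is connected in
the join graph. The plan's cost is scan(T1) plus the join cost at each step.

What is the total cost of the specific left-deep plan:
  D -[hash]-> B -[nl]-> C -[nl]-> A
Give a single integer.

4879600

step 1: scan D: cost=300, card=300
step 2: join B via hash
    card(P join B) = 300*250/(10) = 7500
    cost = 300 + 2*250*8 + 300 = 4600
step 3: join C via nl
    card(P join C) = 7500*150/(15) = 75000
    cost = 4600 + 7500*150 = 1129600
step 4: join A via nl
    card(P join A) = 75000*50/(75) = 50000
    cost = 1129600 + 75000*50 = 4879600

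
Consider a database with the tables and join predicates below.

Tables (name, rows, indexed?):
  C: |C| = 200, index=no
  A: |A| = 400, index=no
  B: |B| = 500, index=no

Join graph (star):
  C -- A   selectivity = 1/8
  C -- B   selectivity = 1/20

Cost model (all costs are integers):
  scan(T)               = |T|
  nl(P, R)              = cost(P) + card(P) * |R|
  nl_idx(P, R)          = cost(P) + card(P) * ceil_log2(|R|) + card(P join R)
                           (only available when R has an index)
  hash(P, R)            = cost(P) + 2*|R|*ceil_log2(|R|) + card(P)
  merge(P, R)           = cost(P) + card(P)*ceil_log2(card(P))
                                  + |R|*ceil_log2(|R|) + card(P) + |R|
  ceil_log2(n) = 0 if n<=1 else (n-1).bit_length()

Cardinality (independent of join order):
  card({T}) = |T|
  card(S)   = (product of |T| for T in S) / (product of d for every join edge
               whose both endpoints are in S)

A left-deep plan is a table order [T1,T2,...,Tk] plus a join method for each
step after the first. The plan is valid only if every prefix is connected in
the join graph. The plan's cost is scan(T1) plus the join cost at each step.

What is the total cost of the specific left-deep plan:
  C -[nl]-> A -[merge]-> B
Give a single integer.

step 1: scan C: cost=200, card=200
step 2: join A via nl
    card(P join A) = 200*400/(8) = 10000
    cost = 200 + 200*400 = 80200
step 3: join B via merge
    card(P join B) = 10000*500/(20) = 250000
    cost = 80200 + 10000*14 + 500*9 + 10000 + 500 = 235200

235200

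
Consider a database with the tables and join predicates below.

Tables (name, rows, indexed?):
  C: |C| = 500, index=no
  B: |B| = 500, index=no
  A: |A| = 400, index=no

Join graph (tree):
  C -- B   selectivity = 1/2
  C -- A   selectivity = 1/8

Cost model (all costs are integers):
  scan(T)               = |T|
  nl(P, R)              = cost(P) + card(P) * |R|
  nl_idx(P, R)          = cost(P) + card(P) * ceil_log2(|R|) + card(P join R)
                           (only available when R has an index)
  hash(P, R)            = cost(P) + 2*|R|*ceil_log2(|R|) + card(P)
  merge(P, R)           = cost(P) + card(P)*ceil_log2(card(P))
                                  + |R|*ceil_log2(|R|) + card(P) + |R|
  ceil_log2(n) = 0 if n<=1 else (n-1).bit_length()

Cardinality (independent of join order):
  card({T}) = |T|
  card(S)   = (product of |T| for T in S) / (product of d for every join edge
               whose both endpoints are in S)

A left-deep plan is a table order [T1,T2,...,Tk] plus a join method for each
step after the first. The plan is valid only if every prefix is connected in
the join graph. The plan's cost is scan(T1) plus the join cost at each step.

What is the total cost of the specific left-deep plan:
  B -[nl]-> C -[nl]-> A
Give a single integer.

step 1: scan B: cost=500, card=500
step 2: join C via nl
    card(P join C) = 500*500/(2) = 125000
    cost = 500 + 500*500 = 250500
step 3: join A via nl
    card(P join A) = 125000*400/(8) = 6250000
    cost = 250500 + 125000*400 = 50250500

50250500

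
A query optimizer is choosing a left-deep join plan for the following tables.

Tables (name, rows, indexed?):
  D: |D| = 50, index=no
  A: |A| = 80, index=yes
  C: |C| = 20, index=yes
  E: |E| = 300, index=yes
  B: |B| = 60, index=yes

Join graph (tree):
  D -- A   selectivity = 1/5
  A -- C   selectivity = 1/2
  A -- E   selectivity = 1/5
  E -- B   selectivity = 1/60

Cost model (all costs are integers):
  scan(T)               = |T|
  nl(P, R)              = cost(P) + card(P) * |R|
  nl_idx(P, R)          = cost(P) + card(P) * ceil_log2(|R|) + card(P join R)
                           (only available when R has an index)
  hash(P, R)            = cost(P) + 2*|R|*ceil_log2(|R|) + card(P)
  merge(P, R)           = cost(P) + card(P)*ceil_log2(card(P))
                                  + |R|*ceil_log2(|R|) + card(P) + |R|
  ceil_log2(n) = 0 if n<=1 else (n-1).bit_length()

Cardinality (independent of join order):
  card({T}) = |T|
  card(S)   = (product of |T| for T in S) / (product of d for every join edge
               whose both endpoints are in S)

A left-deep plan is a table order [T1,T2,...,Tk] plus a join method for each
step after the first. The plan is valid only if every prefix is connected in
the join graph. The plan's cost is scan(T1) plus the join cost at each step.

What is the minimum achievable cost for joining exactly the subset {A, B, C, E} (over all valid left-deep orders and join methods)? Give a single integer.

7320

Selinger DP over subsets of {A,B,C,E}:
  {A}: scan cost=80, card=80
  {C}: scan cost=20, card=20
  {E}: scan cost=300, card=300
  {B}: scan cost=60, card=60
  {AC}: card=800; try (C,hash)→360, (A,merge)→780, (C,merge)→840, (A,nl_idx)→960, (A,hash)→1160, (C,nl_idx)→1280 …(+2); best=360 via (C,hash)
  {AE}: card=4800; try (A,hash)→1720, (E,merge)→3720, (A,merge)→3940, (E,hash)→5560, (E,nl_idx)→5600, (A,nl_idx)→7200 …(+2); best=1720 via (A,hash)
  {BE}: card=300; try (E,nl_idx)→900, (B,hash)→1320, (B,nl_idx)→2400, (E,merge)→3480, (B,merge)→3720, (E,hash)→5520 …(+2); best=900 via (E,nl_idx)
  {ACE}: card=48000; try (E,hash)→6560, (C,hash)→6720, (E,merge)→12160, (E,nl_idx)→55560, (C,merge)→69040, (C,nl_idx)→73720 …(+2); best=6560 via (E,hash)
  {ABE}: card=4800; try (A,hash)→2320, (A,merge)→4540, (B,hash)→7240, (A,nl_idx)→7800, (A,nl)→24900, (B,nl_idx)→35320 …(+2); best=2320 via (A,hash)
  {ABCE}: card=48000; try (C,hash)→7320, (B,hash)→55280, (C,merge)→69640, (C,nl_idx)→74320, (C,nl)→98320, (B,nl_idx)→342560 …(+2); best=7320 via (C,hash)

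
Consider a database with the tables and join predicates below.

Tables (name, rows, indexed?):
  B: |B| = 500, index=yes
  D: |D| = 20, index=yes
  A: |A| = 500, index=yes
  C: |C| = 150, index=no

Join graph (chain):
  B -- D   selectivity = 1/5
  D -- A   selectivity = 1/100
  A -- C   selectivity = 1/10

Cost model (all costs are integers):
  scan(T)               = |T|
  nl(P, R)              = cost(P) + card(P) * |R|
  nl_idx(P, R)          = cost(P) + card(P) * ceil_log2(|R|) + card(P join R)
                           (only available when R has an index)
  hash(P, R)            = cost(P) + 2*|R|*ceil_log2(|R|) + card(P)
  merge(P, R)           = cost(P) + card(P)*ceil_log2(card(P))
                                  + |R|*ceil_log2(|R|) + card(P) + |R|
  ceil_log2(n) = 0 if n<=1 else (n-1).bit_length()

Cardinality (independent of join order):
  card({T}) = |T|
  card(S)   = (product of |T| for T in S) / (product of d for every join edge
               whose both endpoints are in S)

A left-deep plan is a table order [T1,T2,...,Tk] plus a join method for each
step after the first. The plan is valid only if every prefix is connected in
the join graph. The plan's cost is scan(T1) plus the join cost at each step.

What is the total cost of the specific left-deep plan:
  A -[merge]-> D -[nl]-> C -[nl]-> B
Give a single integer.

770620

step 1: scan A: cost=500, card=500
step 2: join D via merge
    card(P join D) = 500*20/(100) = 100
    cost = 500 + 500*9 + 20*5 + 500 + 20 = 5620
step 3: join C via nl
    card(P join C) = 100*150/(10) = 1500
    cost = 5620 + 100*150 = 20620
step 4: join B via nl
    card(P join B) = 1500*500/(5) = 150000
    cost = 20620 + 1500*500 = 770620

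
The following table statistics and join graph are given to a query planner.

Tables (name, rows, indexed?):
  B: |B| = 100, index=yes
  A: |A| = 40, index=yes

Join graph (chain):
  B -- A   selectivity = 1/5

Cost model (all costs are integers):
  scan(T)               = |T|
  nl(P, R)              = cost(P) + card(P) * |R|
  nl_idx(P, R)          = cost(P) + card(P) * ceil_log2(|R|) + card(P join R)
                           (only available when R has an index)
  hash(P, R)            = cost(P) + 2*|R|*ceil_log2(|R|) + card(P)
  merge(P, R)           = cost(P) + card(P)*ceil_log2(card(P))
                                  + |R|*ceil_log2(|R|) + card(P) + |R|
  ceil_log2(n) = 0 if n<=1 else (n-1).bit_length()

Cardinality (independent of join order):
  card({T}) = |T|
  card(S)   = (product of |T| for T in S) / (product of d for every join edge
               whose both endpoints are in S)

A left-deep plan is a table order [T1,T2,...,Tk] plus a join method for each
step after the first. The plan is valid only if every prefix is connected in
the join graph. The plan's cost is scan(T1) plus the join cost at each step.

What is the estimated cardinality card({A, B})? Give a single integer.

Tables in S: A(40), B(100)
Edges inside S: B-A(d=5)
numerator = 40 * 100 = 4000
denominator = 5 = 5
card(S) = 4000 / 5 = 800

800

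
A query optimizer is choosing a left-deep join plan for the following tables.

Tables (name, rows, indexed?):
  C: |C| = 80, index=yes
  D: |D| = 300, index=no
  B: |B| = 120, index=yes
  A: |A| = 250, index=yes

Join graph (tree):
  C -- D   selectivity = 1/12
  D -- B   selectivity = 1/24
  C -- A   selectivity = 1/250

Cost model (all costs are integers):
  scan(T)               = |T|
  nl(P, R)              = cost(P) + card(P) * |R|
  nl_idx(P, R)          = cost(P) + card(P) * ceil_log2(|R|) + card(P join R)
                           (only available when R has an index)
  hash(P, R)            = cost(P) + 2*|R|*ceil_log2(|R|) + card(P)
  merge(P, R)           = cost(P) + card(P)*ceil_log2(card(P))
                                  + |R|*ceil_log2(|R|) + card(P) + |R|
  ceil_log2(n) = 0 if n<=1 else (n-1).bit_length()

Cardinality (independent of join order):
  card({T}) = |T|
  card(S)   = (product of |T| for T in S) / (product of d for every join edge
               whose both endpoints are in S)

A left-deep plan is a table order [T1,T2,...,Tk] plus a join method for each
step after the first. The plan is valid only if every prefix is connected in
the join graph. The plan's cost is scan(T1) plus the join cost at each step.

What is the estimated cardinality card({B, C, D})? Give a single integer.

10000

Tables in S: B(120), C(80), D(300)
Edges inside S: C-D(d=12), D-B(d=24)
numerator = 120 * 80 * 300 = 2880000
denominator = 12 * 24 = 288
card(S) = 2880000 / 288 = 10000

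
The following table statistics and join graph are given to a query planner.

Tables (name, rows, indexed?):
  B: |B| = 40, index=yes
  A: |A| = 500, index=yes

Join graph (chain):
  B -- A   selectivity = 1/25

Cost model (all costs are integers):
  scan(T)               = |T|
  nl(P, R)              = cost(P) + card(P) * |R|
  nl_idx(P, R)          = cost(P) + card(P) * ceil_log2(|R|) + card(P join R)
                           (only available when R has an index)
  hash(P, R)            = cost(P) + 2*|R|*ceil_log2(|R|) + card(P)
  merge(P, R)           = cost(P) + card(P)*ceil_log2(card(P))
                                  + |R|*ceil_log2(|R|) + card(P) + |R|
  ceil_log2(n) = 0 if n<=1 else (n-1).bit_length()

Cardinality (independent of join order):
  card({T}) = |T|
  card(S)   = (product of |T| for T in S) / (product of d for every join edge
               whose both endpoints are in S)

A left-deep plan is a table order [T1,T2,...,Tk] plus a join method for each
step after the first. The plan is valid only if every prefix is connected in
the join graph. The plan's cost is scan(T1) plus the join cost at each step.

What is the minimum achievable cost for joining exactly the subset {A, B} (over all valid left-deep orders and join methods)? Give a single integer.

Selinger DP over subsets of {A,B}:
  {B}: scan cost=40, card=40
  {A}: scan cost=500, card=500
  {AB}: card=800; try (A,nl_idx)→1200, (B,hash)→1480, (B,nl_idx)→4300, (A,merge)→5320, (B,merge)→5780, (A,hash)→9080 …(+2); best=1200 via (A,nl_idx)

1200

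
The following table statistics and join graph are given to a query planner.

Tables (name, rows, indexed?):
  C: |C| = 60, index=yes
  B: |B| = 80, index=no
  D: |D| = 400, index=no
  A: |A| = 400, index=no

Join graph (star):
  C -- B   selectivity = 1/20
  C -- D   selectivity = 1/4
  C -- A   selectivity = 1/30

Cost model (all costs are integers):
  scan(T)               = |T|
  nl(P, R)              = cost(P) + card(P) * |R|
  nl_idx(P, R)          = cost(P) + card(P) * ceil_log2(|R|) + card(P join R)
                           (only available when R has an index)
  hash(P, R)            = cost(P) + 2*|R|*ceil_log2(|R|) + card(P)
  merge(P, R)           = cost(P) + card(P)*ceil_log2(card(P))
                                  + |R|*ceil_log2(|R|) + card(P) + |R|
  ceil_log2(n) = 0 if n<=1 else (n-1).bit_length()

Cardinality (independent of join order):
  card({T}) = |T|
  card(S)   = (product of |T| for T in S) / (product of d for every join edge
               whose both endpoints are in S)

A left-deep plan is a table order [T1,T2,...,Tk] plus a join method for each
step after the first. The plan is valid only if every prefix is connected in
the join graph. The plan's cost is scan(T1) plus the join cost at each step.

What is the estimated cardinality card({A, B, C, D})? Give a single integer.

320000

Tables in S: A(400), B(80), C(60), D(400)
Edges inside S: C-B(d=20), C-D(d=4), C-A(d=30)
numerator = 400 * 80 * 60 * 400 = 768000000
denominator = 20 * 4 * 30 = 2400
card(S) = 768000000 / 2400 = 320000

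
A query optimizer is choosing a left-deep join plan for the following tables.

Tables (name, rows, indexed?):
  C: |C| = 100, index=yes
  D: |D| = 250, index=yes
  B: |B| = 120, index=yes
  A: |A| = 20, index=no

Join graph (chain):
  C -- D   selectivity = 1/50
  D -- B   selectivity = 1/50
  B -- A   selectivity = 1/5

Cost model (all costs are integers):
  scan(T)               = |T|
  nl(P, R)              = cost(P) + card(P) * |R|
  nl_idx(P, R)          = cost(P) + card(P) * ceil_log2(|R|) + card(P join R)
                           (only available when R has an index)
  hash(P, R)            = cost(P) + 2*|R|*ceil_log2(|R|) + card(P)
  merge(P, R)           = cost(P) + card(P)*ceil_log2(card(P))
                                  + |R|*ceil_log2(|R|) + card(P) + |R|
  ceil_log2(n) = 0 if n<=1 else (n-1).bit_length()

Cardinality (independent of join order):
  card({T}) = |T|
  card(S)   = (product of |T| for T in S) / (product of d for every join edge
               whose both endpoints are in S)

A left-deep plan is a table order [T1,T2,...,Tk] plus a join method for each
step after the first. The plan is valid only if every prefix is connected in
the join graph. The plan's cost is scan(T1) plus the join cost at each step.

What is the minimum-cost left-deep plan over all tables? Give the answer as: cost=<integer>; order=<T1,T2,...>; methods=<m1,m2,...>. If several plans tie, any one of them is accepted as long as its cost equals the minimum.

cost=4980; order=C,D,B,A; methods=nl_idx,hash,hash

Selinger DP (subsets sized 1..n):
  {C}: scan cost=100, card=100
  {D}: scan cost=250, card=250
  {B}: scan cost=120, card=120
  {A}: scan cost=20, card=20
  {CD}: card=500; try (D,nl_idx)→1400, (C,hash)→1900, (C,nl_idx)→2500, (D,merge)→3150, (C,merge)→3300, (D,hash)→4200 …(+2); best=1400 via (D,nl_idx)
  {BD}: card=600; try (D,nl_idx)→1680, (B,hash)→2180, (B,nl_idx)→2600, (D,merge)→3330, (B,merge)→3460, (D,hash)→4240 …(+2); best=1680 via (D,nl_idx)
  {AB}: card=480; try (A,hash)→440, (B,nl_idx)→640, (B,merge)→1100, (A,merge)→1200, (B,hash)→1720, (B,nl)→2420 …(+1); best=440 via (A,hash)
  {BCD}: card=1200; try (B,hash)→3580, (C,hash)→3680, (B,nl_idx)→6100, (C,nl_idx)→7080, (B,merge)→7360, (C,merge)→9080 …(+2); best=3580 via (B,hash)
  {ABD}: card=2400; try (A,hash)→2480, (D,hash)→4920, (D,nl_idx)→6680, (D,merge)→7490, (A,merge)→8400, (A,nl)→13680 …(+1); best=2480 via (A,hash)
  {ABCD}: card=4800; try (A,hash)→4980, (C,hash)→6280, (A,merge)→18100, (C,nl_idx)→24080, (A,nl)→27580, (C,merge)→34480 …(+1); best=4980 via (A,hash)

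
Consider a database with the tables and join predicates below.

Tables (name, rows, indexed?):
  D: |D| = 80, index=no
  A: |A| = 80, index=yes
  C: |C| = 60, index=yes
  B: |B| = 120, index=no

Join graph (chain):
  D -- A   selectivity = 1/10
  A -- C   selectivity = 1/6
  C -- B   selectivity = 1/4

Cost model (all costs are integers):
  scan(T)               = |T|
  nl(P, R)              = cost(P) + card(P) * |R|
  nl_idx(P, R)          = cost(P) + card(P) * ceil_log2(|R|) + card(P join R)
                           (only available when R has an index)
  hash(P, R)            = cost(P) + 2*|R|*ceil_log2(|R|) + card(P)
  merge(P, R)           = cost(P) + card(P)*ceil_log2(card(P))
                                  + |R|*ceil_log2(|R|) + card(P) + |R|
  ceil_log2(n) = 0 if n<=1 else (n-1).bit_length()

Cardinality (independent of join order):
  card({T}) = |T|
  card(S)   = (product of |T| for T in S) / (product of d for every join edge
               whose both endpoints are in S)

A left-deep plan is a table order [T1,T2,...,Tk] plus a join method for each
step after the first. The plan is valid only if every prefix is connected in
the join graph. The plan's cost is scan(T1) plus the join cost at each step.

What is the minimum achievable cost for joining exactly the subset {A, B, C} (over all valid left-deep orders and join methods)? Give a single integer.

Selinger DP over subsets of {A,B,C}:
  {A}: scan cost=80, card=80
  {C}: scan cost=60, card=60
  {B}: scan cost=120, card=120
  {AC}: card=800; try (C,hash)→880, (A,merge)→1120, (C,merge)→1140, (A,hash)→1240, (A,nl_idx)→1280, (C,nl_idx)→1360 …(+2); best=880 via (C,hash)
  {BC}: card=1800; try (C,hash)→960, (B,merge)→1440, (C,merge)→1500, (B,hash)→1800, (C,nl_idx)→2640, (B,nl)→7260 …(+1); best=960 via (C,hash)
  {ABC}: card=24000; try (B,hash)→3360, (A,hash)→3880, (B,merge)→10640, (A,merge)→23200, (A,nl_idx)→37560, (B,nl)→96880 …(+1); best=3360 via (B,hash)

3360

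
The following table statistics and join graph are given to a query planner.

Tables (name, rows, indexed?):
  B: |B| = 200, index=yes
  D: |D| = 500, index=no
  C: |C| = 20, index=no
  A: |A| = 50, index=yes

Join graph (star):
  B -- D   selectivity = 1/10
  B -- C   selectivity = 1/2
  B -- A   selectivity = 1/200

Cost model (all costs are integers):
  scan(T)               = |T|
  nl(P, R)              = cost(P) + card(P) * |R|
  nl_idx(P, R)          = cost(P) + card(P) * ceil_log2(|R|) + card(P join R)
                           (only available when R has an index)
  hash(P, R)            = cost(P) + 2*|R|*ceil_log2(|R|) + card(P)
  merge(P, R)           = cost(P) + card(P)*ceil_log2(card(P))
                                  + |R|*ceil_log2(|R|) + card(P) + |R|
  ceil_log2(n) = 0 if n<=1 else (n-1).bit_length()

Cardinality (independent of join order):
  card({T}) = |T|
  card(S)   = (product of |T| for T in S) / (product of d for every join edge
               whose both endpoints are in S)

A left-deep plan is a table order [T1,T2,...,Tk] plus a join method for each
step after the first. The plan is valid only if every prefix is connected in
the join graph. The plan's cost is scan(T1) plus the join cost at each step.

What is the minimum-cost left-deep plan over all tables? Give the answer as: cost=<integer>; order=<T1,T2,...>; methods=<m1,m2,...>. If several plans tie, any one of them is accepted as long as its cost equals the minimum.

Selinger DP (subsets sized 1..n):
  {B}: scan cost=200, card=200
  {D}: scan cost=500, card=500
  {C}: scan cost=20, card=20
  {A}: scan cost=50, card=50
  {BD}: card=10000; try (B,hash)→4200, (D,merge)→7000, (B,merge)→7300, (D,hash)→9400, (B,nl_idx)→14500, (D,nl)→100200 …(+1); best=4200 via (B,hash)
  {BC}: card=2000; try (C,hash)→600, (B,merge)→1940, (C,merge)→2120, (B,nl_idx)→2180, (B,hash)→3240, (B,nl)→4020 …(+1); best=600 via (C,hash)
  {AB}: card=50; try (B,nl_idx)→500, (A,hash)→1000, (A,nl_idx)→1450, (B,merge)→2200, (A,merge)→2350, (B,hash)→3300 …(+2); best=500 via (B,nl_idx)
  {BCD}: card=100000; try (D,hash)→11600, (C,hash)→14400, (D,merge)→29600, (C,merge)→154320, (C,nl)→204200, (D,nl)→1000600; best=11600 via (D,hash)
  {ABD}: card=2500; try (D,merge)→5850, (D,hash)→9550, (A,hash)→14800, (D,nl)→25500, (A,nl_idx)→66700, (A,merge)→154550 …(+1); best=5850 via (D,merge)
  {ABC}: card=500; try (C,hash)→750, (C,merge)→970, (C,nl)→1500, (A,hash)→3200, (A,nl_idx)→13100, (A,merge)→24950 …(+1); best=750 via (C,hash)
  {ABCD}: card=25000; try (C,hash)→8550, (D,hash)→10250, (D,merge)→10750, (C,merge)→38470, (C,nl)→55850, (A,hash)→112200 …(+4); best=8550 via (C,hash)

cost=8550; order=A,B,D,C; methods=nl_idx,merge,hash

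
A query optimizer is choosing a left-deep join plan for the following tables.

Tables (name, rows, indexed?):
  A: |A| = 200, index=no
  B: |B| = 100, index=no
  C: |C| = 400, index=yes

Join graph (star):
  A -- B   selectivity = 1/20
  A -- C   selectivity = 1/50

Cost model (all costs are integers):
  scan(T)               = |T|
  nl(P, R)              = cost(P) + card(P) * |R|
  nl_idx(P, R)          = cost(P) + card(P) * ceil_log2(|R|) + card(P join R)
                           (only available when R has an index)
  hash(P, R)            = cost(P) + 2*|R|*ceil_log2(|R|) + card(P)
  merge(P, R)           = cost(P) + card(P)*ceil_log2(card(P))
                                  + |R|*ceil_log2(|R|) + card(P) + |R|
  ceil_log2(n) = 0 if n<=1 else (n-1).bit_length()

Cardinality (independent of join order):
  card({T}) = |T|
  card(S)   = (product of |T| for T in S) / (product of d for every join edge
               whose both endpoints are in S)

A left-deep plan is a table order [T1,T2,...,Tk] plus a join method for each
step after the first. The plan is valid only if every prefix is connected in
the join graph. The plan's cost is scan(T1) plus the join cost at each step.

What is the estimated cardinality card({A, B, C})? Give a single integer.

Tables in S: A(200), B(100), C(400)
Edges inside S: A-B(d=20), A-C(d=50)
numerator = 200 * 100 * 400 = 8000000
denominator = 20 * 50 = 1000
card(S) = 8000000 / 1000 = 8000

8000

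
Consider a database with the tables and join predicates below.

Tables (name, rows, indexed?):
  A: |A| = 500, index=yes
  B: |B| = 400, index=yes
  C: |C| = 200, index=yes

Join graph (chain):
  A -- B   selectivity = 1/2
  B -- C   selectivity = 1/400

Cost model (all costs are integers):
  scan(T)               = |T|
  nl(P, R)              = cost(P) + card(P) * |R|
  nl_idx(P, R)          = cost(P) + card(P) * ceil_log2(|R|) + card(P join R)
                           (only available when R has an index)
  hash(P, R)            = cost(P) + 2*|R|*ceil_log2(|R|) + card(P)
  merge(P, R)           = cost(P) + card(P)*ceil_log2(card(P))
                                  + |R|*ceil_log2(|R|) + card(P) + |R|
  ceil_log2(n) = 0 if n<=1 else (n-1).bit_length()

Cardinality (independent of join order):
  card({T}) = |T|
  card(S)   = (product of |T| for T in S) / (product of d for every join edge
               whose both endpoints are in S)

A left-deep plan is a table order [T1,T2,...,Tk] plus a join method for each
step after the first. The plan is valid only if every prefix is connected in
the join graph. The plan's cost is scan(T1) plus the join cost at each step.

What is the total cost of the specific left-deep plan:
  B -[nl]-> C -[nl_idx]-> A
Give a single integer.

step 1: scan B: cost=400, card=400
step 2: join C via nl
    card(P join C) = 400*200/(400) = 200
    cost = 400 + 400*200 = 80400
step 3: join A via nl_idx
    card(P join A) = 200*500/(2) = 50000
    cost = 80400 + 200*9 + 50000 = 132200

132200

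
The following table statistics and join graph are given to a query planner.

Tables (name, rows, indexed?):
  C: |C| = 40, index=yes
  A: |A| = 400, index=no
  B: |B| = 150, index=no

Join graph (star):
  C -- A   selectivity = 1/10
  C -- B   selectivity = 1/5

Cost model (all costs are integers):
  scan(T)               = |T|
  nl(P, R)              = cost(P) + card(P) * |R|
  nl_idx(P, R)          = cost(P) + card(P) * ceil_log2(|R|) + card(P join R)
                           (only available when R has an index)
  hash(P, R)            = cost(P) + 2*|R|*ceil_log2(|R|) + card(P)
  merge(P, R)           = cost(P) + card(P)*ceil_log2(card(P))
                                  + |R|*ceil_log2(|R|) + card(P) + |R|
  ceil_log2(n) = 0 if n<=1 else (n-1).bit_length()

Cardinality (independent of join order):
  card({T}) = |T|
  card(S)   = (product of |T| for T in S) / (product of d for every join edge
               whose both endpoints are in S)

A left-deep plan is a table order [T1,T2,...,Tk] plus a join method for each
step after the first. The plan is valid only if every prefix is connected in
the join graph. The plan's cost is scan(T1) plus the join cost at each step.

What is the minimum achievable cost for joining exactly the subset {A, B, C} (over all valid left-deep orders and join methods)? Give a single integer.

5280

Selinger DP over subsets of {A,B,C}:
  {C}: scan cost=40, card=40
  {A}: scan cost=400, card=400
  {B}: scan cost=150, card=150
  {AC}: card=1600; try (C,hash)→1280, (A,merge)→4320, (C,nl_idx)→4400, (C,merge)→4680, (A,hash)→7280, (A,nl)→16040 …(+1); best=1280 via (C,hash)
  {BC}: card=1200; try (C,hash)→780, (B,merge)→1670, (C,merge)→1780, (C,nl_idx)→2250, (B,hash)→2480, (B,nl)→6040 …(+1); best=780 via (C,hash)
  {ABC}: card=48000; try (B,hash)→5280, (A,hash)→9180, (A,merge)→19180, (B,merge)→21830, (B,nl)→241280, (A,nl)→480780; best=5280 via (B,hash)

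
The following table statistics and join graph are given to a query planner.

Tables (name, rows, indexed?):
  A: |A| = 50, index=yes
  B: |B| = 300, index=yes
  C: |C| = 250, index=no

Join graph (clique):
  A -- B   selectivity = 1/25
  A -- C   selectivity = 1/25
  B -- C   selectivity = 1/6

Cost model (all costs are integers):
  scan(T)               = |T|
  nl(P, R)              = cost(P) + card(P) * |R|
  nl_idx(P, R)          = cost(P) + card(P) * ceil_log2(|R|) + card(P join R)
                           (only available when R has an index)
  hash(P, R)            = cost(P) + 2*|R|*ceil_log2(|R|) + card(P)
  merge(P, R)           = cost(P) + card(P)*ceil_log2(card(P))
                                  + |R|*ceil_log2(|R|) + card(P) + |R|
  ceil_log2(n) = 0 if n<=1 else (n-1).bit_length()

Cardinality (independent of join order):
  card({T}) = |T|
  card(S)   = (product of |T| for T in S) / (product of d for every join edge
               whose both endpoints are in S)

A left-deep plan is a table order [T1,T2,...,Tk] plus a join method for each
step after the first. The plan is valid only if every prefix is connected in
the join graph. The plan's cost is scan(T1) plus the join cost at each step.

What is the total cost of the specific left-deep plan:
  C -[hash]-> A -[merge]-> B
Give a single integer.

9100

step 1: scan C: cost=250, card=250
step 2: join A via hash
    card(P join A) = 250*50/(25) = 500
    cost = 250 + 2*50*6 + 250 = 1100
step 3: join B via merge
    card(P join B) = 500*300/(25*6) = 1000
    cost = 1100 + 500*9 + 300*9 + 500 + 300 = 9100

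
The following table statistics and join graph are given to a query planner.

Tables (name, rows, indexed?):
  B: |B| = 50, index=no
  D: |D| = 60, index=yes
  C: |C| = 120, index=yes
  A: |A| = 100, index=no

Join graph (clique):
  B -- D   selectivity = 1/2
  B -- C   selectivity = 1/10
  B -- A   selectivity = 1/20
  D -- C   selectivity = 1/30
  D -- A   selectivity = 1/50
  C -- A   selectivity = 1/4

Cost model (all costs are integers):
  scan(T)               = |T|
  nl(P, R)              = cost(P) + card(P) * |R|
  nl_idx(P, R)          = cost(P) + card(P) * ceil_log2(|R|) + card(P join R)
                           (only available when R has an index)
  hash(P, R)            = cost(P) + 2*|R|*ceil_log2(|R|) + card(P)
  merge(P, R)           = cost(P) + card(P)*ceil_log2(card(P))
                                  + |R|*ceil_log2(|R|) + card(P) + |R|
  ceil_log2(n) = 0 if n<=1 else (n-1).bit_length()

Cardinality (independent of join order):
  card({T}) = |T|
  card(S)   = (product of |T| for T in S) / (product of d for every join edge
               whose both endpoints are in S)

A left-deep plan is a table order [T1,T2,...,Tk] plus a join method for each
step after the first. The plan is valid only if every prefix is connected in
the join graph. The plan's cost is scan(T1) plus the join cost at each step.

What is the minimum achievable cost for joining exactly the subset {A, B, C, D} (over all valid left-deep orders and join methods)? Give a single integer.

2500

Selinger DP over subsets of {A,B,C,D}:
  {B}: scan cost=50, card=50
  {D}: scan cost=60, card=60
  {C}: scan cost=120, card=120
  {A}: scan cost=100, card=100
  {BD}: card=1500; try (B,hash)→720, (D,hash)→820, (D,merge)→820, (B,merge)→830, (D,nl_idx)→1850, (D,nl)→3050 …(+1); best=720 via (B,hash)
  {BC}: card=600; try (B,hash)→840, (C,nl_idx)→1000, (C,merge)→1360, (B,merge)→1430, (C,hash)→1780, (C,nl)→6050 …(+1); best=840 via (B,hash)
  {AB}: card=250; try (B,hash)→800, (A,merge)→1200, (B,merge)→1250, (A,hash)→1500, (A,nl)→5050, (B,nl)→5100; best=800 via (B,hash)
  {CD}: card=240; try (C,nl_idx)→720, (D,hash)→960, (D,nl_idx)→1080, (C,merge)→1440, (D,merge)→1500, (C,hash)→1800 …(+2); best=720 via (C,nl_idx)
  {AD}: card=120; try (D,nl_idx)→820, (D,hash)→920, (A,merge)→1280, (D,merge)→1320, (A,hash)→1520, (A,nl)→6060 …(+1); best=820 via (D,nl_idx)
  {AC}: card=3000; try (A,hash)→1640, (C,merge)→1860, (C,hash)→1880, (A,merge)→1880, (C,nl_idx)→3800, (C,nl)→12100 …(+1); best=1640 via (A,hash)
  {BCD}: card=600; try (B,hash)→1560, (D,hash)→2160, (B,merge)→3230, (C,hash)→3900, (D,nl_idx)→5040, (D,merge)→7860 …(+5); best=1560 via (B,hash)
  {ABD}: card=150; try (B,hash)→1540, (D,hash)→1770, (B,merge)→2130, (D,nl_idx)→2450, (D,merge)→3470, (A,hash)→3620 …(+4); best=1540 via (B,hash)
  {ABC}: card=750; try (C,hash)→2730, (A,hash)→2840, (C,nl_idx)→3300, (C,merge)→4010, (B,hash)→5240, (A,merge)→8240 …(+4); best=2730 via (C,hash)
  {ACD}: card=120; try (C,nl_idx)→1780, (A,hash)→2360, (C,hash)→2620, (C,merge)→2740, (A,merge)→3680, (D,hash)→5360 …(+5); best=1780 via (C,nl_idx)
  {ABCD}: card=15; try (B,hash)→2500, (C,nl_idx)→2605, (B,merge)→3090, (C,hash)→3370, (A,hash)→3560, (C,merge)→3850 …(+8); best=2500 via (B,hash)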